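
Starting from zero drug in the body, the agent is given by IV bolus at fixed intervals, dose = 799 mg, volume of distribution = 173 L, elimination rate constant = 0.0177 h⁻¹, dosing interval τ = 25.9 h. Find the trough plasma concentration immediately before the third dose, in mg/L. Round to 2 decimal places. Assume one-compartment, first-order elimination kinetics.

4.77 mg/L

C₀ per dose = Dose / Vd = 799 / 173 = 4.618 mg/L
Fraction remaining after one interval: r = e^(−kτ) = e^(−0.01770 × 25.9) = 0.6323
Before dose 3, 2 doses have been given (aged 1τ, 2τ).
C_trough = C₀ × (r + r²) = 4.618 × (0.6323 + 0.3998) = 4.766 mg/L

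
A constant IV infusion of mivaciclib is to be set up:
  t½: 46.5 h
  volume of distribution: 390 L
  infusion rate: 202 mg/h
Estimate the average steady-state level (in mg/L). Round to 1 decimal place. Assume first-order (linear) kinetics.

k = ln2 / t½ = 0.693147 / 46.5 = 0.01491 h⁻¹
CL = k × Vd = 0.01491 × 390 = 5.815 L/h
At steady state Css = R₀ / CL = 202 / 5.815 = 34.74 mg/L

34.7 mg/L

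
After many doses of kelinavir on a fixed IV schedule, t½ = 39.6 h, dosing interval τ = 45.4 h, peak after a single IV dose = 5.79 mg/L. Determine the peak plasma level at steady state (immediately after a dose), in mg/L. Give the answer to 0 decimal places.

k = ln2 / t½ = 0.693147 / 39.6 = 0.01750 h⁻¹
e^(−kτ) = e^(−0.01750 × 45.4) = 0.4518
Accumulation ratio R = 1 / (1 − e^(−kτ)) = 1 / (1 − 0.4518) = 1.824
Steady-state peak = C₀ × R = 5.79 × 1.824 = 10.56 mg/L

11 mg/L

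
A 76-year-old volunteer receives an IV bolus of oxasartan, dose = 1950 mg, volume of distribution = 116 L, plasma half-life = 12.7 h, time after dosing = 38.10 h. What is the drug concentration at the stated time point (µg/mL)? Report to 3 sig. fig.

C₀ = Dose / Vd = 1950 / 116 = 16.81 mg/L
k = ln2 / t½ = 0.693147 / 12.7 = 0.05458 h⁻¹
t / t½ = 38.10 / 12.7 = 3 half-lives
C = C₀ × (1/2)^3 = 16.81 × 0.1250 = 2.101 mg/L
(2.101 mg/L = 2.101 µg/mL)

2.10 µg/mL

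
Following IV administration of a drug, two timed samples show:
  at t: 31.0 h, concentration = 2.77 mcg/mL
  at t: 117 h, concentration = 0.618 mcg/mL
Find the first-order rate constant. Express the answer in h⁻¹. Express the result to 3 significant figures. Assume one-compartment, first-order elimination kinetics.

0.0174 h⁻¹

k = ln(C₁/C₂) / (t₂ − t₁) = ln(2.77/0.618) / (117 − 31.0)
  = 1.500 / 86.00 = 0.01744 h⁻¹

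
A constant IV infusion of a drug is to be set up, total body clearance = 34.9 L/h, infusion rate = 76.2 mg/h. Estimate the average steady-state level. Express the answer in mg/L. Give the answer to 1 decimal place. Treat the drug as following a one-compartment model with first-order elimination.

2.2 mg/L

At steady state Css = R₀ / CL = 76.2 / 34.90 = 2.183 mg/L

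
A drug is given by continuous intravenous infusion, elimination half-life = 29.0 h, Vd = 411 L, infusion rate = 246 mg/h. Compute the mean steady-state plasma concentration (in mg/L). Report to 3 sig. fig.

25.0 mg/L

k = ln2 / t½ = 0.693147 / 29.0 = 0.02390 h⁻¹
CL = k × Vd = 0.02390 × 411 = 9.823 L/h
At steady state Css = R₀ / CL = 246 / 9.823 = 25.04 mg/L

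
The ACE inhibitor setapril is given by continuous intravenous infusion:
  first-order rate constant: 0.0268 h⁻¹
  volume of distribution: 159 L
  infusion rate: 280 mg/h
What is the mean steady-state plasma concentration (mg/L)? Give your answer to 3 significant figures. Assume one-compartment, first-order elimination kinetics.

CL = k × Vd = 0.02680 × 159 = 4.261 L/h
At steady state Css = R₀ / CL = 280 / 4.261 = 65.71 mg/L

65.7 mg/L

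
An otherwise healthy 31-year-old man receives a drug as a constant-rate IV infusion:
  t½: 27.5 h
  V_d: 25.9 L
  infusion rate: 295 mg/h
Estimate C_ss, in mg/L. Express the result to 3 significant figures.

k = ln2 / t½ = 0.693147 / 27.5 = 0.02521 h⁻¹
CL = k × Vd = 0.02521 × 25.9 = 0.6529 L/h
At steady state Css = R₀ / CL = 295 / 0.6529 = 451.8 mg/L

452 mg/L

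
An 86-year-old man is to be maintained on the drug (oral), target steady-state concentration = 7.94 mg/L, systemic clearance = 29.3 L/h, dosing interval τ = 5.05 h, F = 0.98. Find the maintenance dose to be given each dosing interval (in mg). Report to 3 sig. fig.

1200 mg

At steady state, F × (Dose/τ) = Css × CL.
Dose = Css × CL × τ / F = 7.94 × 29.30 × 5.05 / 0.98 = 1199 mg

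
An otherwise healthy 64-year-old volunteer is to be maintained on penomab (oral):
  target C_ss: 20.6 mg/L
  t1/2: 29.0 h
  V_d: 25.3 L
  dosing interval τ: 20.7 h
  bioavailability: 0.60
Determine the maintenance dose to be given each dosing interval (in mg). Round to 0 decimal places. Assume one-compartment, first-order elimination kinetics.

k = ln2 / t½ = 0.693147 / 29.0 = 0.02390 h⁻¹
CL = k × Vd = 0.02390 × 25.3 = 0.6047 L/h
At steady state, F × (Dose/τ) = Css × CL.
Dose = Css × CL × τ / F = 20.6 × 0.6047 × 20.7 / 0.60 = 429.8 mg

430 mg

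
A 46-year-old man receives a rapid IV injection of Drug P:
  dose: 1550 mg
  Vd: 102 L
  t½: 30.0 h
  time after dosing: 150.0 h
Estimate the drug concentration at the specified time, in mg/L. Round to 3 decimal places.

0.475 mg/L

C₀ = Dose / Vd = 1550 / 102 = 15.20 mg/L
k = ln2 / t½ = 0.693147 / 30.0 = 0.02310 h⁻¹
t / t½ = 150.0 / 30.0 = 5 half-lives
C = C₀ × (1/2)^5 = 15.20 × 0.03125 = 0.4750 mg/L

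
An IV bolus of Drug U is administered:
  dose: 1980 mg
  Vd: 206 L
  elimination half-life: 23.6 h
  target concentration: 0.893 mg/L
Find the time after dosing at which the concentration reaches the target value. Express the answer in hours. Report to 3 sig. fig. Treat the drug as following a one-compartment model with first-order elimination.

C₀ = Dose / Vd = 1980 / 206 = 9.612 mg/L
k = ln2 / t½ = 0.693147 / 23.6 = 0.02937 h⁻¹
t = ln(C₀ / C) / k = ln(9.612 / 0.893) / 0.02937
  = ln(10.76) / 0.02937 = 2.376 / 0.02937 = 80.90 h

80.9 h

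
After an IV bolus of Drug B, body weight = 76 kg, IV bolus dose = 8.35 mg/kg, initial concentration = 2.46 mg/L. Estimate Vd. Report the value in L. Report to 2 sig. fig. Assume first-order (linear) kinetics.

Dose = 8.35 × 76 = 634.6 mg
Vd = Dose / C₀ = 634.6 / 2.46 = 258.0 L

260 L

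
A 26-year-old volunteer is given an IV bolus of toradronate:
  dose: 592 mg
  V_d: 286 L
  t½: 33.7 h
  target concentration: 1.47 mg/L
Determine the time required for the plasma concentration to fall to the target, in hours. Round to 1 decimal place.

C₀ = Dose / Vd = 592.0 / 286 = 2.070 mg/L
k = ln2 / t½ = 0.693147 / 33.7 = 0.02057 h⁻¹
t = ln(C₀ / C) / k = ln(2.070 / 1.47) / 0.02057
  = ln(1.408) / 0.02057 = 0.3422 / 0.02057 = 16.64 h

16.6 h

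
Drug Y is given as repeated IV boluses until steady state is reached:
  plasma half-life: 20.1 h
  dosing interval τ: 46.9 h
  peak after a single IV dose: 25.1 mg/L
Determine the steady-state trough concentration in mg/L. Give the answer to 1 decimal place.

6.2 mg/L

k = ln2 / t½ = 0.693147 / 20.1 = 0.03448 h⁻¹
e^(−kτ) = e^(−0.03448 × 46.9) = 0.1985
Accumulation ratio R = 1 / (1 − e^(−kτ)) = 1 / (1 − 0.1985) = 1.248
Steady-state trough = C₀ × R × e^(−kτ) = 25.1 × 1.248 × 0.1985 = 6.218 mg/L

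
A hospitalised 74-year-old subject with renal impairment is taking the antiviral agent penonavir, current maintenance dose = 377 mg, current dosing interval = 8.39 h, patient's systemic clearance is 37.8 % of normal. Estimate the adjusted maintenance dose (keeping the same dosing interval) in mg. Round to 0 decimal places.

143 mg

To keep the same average steady-state level, dosing rate must scale with clearance.
CL ratio = 37.8 / 100 = 0.3780
New dose (same interval) = 377 × 0.3780 = 142.5 mg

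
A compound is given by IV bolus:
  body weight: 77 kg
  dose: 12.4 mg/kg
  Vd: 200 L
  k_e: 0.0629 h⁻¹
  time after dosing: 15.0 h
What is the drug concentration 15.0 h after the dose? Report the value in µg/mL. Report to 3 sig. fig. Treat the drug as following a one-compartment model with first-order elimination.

Total dose = 12.4 × 77 = 954.8 mg
C₀ = Dose / Vd = 954.8 / 200 = 4.774 mg/L
C = C₀ · e^(−k·t) = 4.774 × e^(−0.06290 × 15.0)
  = 4.774 × 0.3893 = 1.859 mg/L
(1.859 mg/L = 1.859 µg/mL)

1.86 µg/mL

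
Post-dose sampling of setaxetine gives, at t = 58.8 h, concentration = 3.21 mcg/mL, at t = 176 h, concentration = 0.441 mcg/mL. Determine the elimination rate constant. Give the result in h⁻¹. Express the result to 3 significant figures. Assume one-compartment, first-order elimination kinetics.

k = ln(C₁/C₂) / (t₂ − t₁) = ln(3.21/0.441) / (176 − 58.8)
  = 1.985 / 117.2 = 0.01694 h⁻¹

0.0169 h⁻¹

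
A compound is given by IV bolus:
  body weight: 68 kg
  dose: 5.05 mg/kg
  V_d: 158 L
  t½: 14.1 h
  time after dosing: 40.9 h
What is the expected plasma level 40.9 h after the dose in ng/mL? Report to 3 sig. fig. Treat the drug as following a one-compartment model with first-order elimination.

291 ng/mL

Total dose = 5.05 × 68 = 343.4 mg
C₀ = Dose / Vd = 343.4 / 158 = 2.173 mg/L
k = ln2 / t½ = 0.693147 / 14.1 = 0.04916 h⁻¹
C = C₀ · e^(−k·t) = 2.173 × e^(−0.04916 × 40.9)
  = 2.173 × 0.1339 = 0.2910 mg/L
Convert: 0.2910 mg/L × 1000 = 291.0 ng/mL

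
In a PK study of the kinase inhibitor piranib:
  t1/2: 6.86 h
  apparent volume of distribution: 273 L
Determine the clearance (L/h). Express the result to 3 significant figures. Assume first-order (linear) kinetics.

27.6 L/h

k = ln2 / t½ = 0.693147 / 6.86 = 0.1010 h⁻¹
CL = k × Vd = 0.1010 × 273 = 27.57 L/h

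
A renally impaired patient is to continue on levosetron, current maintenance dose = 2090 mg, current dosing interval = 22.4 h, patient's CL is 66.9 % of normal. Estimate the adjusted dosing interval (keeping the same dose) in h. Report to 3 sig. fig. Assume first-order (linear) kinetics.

To keep the same average steady-state level, dosing rate must scale with clearance.
CL ratio = 66.9 / 100 = 0.6690
New interval (same dose) = 22.4 / 0.6690 = 33.48 h

33.5 h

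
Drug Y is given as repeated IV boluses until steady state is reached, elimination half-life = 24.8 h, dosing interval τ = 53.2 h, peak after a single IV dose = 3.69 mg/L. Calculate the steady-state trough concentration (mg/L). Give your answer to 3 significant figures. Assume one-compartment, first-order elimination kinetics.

1.08 mg/L

k = ln2 / t½ = 0.693147 / 24.8 = 0.02795 h⁻¹
e^(−kτ) = e^(−0.02795 × 53.2) = 0.2261
Accumulation ratio R = 1 / (1 − e^(−kτ)) = 1 / (1 − 0.2261) = 1.292
Steady-state trough = C₀ × R × e^(−kτ) = 3.69 × 1.292 × 0.2261 = 1.078 mg/L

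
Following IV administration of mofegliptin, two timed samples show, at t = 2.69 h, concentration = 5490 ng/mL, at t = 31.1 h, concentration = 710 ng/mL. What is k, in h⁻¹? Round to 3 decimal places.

k = ln(C₁/C₂) / (t₂ − t₁) = ln(5490/710) / (31.1 − 2.69)
  = 2.045 / 28.41 = 0.07198 h⁻¹

0.072 h⁻¹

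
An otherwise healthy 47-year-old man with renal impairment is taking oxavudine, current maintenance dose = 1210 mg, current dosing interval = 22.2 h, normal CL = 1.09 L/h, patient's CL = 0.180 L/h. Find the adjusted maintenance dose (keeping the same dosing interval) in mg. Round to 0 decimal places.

200 mg

To keep the same average steady-state level, dosing rate must scale with clearance.
CL ratio = 0.180 / 1.09 = 0.1651
New dose (same interval) = 1210 × 0.1651 = 199.8 mg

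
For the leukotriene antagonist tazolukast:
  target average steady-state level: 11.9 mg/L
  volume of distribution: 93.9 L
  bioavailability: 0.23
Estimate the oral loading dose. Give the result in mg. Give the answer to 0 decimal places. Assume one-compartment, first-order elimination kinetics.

LD = Css × Vd / F = 11.9 × 93.9 / 0.23 = 4858 mg

4858 mg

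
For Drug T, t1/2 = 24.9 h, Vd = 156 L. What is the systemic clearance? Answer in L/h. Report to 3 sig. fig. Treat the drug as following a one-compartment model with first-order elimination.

k = ln2 / t½ = 0.693147 / 24.9 = 0.02784 h⁻¹
CL = k × Vd = 0.02784 × 156 = 4.343 L/h

4.34 L/h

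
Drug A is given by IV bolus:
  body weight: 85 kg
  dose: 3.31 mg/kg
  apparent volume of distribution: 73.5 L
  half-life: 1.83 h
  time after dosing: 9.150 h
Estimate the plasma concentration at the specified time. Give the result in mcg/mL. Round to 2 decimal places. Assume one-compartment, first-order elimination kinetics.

0.12 mcg/mL

Total dose = 3.31 × 85 = 281.4 mg
C₀ = Dose / Vd = 281.4 / 73.5 = 3.829 mg/L
k = ln2 / t½ = 0.693147 / 1.83 = 0.3788 h⁻¹
t / t½ = 9.150 / 1.83 = 5 half-lives
C = C₀ × (1/2)^5 = 3.829 × 0.03125 = 0.1197 mg/L
(0.1197 mg/L = 0.1197 mcg/mL)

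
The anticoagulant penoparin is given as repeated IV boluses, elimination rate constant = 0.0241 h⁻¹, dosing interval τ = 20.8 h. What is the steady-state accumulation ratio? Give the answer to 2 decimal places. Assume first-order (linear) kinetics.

e^(−kτ) = e^(−0.02410 × 20.8) = 0.6058
Accumulation ratio R = 1 / (1 − e^(−kτ)) = 1 / (1 − 0.6058) = 2.537

2.54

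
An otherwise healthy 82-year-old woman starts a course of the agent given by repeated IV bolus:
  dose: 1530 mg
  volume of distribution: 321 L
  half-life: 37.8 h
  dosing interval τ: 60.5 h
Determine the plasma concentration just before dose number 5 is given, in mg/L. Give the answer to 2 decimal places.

C₀ per dose = Dose / Vd = 1530 / 321 = 4.766 mg/L
k = ln2 / t½ = 0.693147 / 37.8 = 0.01834 h⁻¹
Fraction remaining after one interval: r = e^(−kτ) = e^(−0.01834 × 60.5) = 0.3297
Before dose 5, 4 doses have been given (aged 1τ, 2τ, 3τ, 4τ).
C_trough = C₀ × (r + r² + … + r^4) = C₀ × r(1−r^4)/(1−r)
        = 4.766 × 0.3297 × (1 − 0.01182) / (1 − 0.3297) = 2.317 mg/L

2.32 mg/L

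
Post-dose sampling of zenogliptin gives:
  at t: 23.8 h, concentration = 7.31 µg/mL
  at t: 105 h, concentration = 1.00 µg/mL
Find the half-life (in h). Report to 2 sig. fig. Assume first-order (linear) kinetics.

28 h

k = ln(C₁/C₂) / (t₂ − t₁) = ln(7.31/1.00) / (105 − 23.8)
  = 1.989 / 81.20 = 0.02450 h⁻¹
t½ = ln2 / k = 0.693147 / 0.02450 = 28.29 h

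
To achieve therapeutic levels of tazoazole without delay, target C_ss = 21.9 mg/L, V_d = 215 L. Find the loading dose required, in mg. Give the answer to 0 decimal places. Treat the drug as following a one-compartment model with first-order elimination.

LD = Css × Vd = 21.9 × 215 = 4709 mg

4709 mg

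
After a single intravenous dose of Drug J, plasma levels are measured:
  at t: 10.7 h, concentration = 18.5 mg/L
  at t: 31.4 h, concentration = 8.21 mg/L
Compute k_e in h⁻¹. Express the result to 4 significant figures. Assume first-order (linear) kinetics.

k = ln(C₁/C₂) / (t₂ − t₁) = ln(18.5/8.21) / (31.4 − 10.7)
  = 0.8124 / 20.70 = 0.03925 h⁻¹

0.03925 h⁻¹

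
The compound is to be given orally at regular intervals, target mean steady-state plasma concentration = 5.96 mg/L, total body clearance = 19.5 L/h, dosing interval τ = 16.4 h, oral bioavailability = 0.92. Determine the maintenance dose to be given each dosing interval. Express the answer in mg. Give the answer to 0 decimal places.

At steady state, F × (Dose/τ) = Css × CL.
Dose = Css × CL × τ / F = 5.96 × 19.50 × 16.4 / 0.92 = 2072 mg

2072 mg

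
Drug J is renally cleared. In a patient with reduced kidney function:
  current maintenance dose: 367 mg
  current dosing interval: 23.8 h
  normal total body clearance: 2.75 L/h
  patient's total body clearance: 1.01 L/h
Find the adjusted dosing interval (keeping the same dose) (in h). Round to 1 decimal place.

To keep the same average steady-state level, dosing rate must scale with clearance.
CL ratio = 1.01 / 2.75 = 0.3673
New interval (same dose) = 23.8 / 0.3673 = 64.80 h

64.8 h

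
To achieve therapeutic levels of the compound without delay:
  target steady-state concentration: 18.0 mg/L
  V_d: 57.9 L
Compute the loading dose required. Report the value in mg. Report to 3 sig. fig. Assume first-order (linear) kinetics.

1040 mg

LD = Css × Vd = 18.0 × 57.9 = 1042 mg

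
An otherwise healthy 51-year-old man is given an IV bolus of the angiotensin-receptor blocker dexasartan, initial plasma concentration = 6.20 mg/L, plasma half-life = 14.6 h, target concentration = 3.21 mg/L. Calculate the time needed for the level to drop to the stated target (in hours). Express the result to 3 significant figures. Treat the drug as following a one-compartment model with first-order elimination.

13.9 h

k = ln2 / t½ = 0.693147 / 14.6 = 0.04748 h⁻¹
t = ln(C₀ / C) / k = ln(6.200 / 3.21) / 0.04748
  = ln(1.931) / 0.04748 = 0.6580 / 0.04748 = 13.86 h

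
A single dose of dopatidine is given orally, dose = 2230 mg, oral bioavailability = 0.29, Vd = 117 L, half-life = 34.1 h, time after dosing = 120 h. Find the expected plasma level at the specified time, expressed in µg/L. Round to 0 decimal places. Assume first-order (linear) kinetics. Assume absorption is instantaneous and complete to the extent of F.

Amount reaching circulation = F × Dose = 0.29 × 2230 = 646.7 mg
C₀ = F·Dose / Vd = 646.7 / 117 = 5.527 mg/L
k = ln2 / t½ = 0.693147 / 34.1 = 0.02033 h⁻¹
C = C₀ · e^(−k·t) = 5.527 × e^(−0.02033 × 120)
  = 5.527 × 0.08720 = 0.4820 mg/L
Convert: 0.4820 mg/L × 1000 = 482.0 µg/L

482 µg/L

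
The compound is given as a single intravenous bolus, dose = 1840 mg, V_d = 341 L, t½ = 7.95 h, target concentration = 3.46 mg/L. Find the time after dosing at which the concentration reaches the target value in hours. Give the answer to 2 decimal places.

C₀ = Dose / Vd = 1840 / 341 = 5.396 mg/L
k = ln2 / t½ = 0.693147 / 7.95 = 0.08719 h⁻¹
t = ln(C₀ / C) / k = ln(5.396 / 3.46) / 0.08719
  = ln(1.560) / 0.08719 = 0.4447 / 0.08719 = 5.100 h

5.10 h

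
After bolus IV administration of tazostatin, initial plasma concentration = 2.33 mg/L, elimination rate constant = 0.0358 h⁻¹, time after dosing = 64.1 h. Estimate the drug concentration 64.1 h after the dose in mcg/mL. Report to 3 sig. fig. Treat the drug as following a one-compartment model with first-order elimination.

0.235 mcg/mL

C = C₀ · e^(−k·t) = 2.330 × e^(−0.03580 × 64.1)
  = 2.330 × 0.1008 = 0.2349 mg/L
(0.2349 mg/L = 0.2349 mcg/mL)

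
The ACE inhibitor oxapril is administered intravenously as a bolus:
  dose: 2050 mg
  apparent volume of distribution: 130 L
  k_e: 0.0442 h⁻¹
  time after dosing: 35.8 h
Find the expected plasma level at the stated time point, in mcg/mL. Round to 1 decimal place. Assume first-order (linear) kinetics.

C₀ = Dose / Vd = 2050 / 130 = 15.77 mg/L
C = C₀ · e^(−k·t) = 15.77 × e^(−0.04420 × 35.8)
  = 15.77 × 0.2055 = 3.241 mg/L
(3.241 mg/L = 3.241 mcg/mL)

3.2 mcg/mL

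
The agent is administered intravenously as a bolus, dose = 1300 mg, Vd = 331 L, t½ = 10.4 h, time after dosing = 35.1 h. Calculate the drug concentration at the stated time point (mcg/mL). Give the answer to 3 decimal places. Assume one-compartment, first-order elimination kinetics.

0.379 mcg/mL

C₀ = Dose / Vd = 1300 / 331 = 3.927 mg/L
k = ln2 / t½ = 0.693147 / 10.4 = 0.06665 h⁻¹
C = C₀ · e^(−k·t) = 3.927 × e^(−0.06665 × 35.1)
  = 3.927 × 0.09638 = 0.3785 mg/L
(0.3785 mg/L = 0.3785 mcg/mL)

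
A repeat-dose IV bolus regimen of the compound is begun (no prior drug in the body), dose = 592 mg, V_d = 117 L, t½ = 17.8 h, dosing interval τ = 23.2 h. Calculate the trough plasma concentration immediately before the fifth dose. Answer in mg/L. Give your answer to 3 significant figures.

3.35 mg/L

C₀ per dose = Dose / Vd = 592 / 117 = 5.060 mg/L
k = ln2 / t½ = 0.693147 / 17.8 = 0.03894 h⁻¹
Fraction remaining after one interval: r = e^(−kτ) = e^(−0.03894 × 23.2) = 0.4052
Before dose 5, 4 doses have been given (aged 1τ, 2τ, 3τ, 4τ).
C_trough = C₀ × (r + r² + … + r^4) = C₀ × r(1−r^4)/(1−r)
        = 5.060 × 0.4052 × (1 − 0.02696) / (1 − 0.4052) = 3.354 mg/L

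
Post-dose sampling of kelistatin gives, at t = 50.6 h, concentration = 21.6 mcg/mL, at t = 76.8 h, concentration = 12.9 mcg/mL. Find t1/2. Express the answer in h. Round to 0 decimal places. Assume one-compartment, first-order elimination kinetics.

k = ln(C₁/C₂) / (t₂ − t₁) = ln(21.6/12.9) / (76.8 − 50.6)
  = 0.5155 / 26.20 = 0.01968 h⁻¹
t½ = ln2 / k = 0.693147 / 0.01968 = 35.22 h

35 h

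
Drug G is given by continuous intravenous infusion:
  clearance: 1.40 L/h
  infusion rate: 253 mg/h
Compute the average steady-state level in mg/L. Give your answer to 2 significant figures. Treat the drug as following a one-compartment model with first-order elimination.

At steady state Css = R₀ / CL = 253 / 1.400 = 180.7 mg/L

180 mg/L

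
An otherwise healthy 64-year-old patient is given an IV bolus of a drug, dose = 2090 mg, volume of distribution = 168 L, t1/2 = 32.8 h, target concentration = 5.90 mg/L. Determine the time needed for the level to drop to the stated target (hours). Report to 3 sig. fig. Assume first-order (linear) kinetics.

C₀ = Dose / Vd = 2090 / 168 = 12.44 mg/L
k = ln2 / t½ = 0.693147 / 32.8 = 0.02113 h⁻¹
t = ln(C₀ / C) / k = ln(12.44 / 5.90) / 0.02113
  = ln(2.108) / 0.02113 = 0.7457 / 0.02113 = 35.29 h

35.3 h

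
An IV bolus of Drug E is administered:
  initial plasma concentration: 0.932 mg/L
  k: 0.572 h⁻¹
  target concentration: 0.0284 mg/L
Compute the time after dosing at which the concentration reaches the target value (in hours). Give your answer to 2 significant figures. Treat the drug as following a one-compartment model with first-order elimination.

6.1 h

t = ln(C₀ / C) / k = ln(0.9320 / 0.0284) / 0.5720
  = ln(32.82) / 0.5720 = 3.491 / 0.5720 = 6.103 h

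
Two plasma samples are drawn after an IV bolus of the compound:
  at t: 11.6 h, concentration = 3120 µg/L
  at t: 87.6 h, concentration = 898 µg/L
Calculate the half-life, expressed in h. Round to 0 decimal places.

k = ln(C₁/C₂) / (t₂ − t₁) = ln(3120/898) / (87.6 − 11.6)
  = 1.245 / 76.00 = 0.01638 h⁻¹
t½ = ln2 / k = 0.693147 / 0.01638 = 42.32 h

42 h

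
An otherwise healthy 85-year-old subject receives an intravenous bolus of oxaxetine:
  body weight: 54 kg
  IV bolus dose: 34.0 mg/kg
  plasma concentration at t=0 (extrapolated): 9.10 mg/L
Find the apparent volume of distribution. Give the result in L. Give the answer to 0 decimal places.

Dose = 34.0 × 54 = 1836 mg
Vd = Dose / C₀ = 1836 / 9.10 = 201.8 L

202 L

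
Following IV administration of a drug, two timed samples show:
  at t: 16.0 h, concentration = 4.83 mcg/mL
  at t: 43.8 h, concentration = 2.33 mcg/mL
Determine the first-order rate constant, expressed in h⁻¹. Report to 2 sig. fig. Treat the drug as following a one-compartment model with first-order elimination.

k = ln(C₁/C₂) / (t₂ − t₁) = ln(4.83/2.33) / (43.8 − 16.0)
  = 0.7290 / 27.80 = 0.02622 h⁻¹

0.026 h⁻¹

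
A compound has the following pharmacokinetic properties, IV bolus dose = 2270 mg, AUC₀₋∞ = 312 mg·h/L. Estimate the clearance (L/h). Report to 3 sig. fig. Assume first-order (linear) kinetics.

CL = Dose / AUC = 2270 / 312 = 7.276 L/h

7.28 L/h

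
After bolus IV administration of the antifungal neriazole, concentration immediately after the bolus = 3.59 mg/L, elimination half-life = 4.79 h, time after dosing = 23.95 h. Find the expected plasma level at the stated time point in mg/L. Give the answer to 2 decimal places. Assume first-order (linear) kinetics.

0.11 mg/L

k = ln2 / t½ = 0.693147 / 4.79 = 0.1447 h⁻¹
t / t½ = 23.95 / 4.79 = 5 half-lives
C = C₀ × (1/2)^5 = 3.590 × 0.03125 = 0.1122 mg/L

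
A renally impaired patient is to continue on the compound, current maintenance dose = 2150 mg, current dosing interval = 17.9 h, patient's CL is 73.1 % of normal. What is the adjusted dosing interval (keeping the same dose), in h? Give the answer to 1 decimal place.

To keep the same average steady-state level, dosing rate must scale with clearance.
CL ratio = 73.1 / 100 = 0.7310
New interval (same dose) = 17.9 / 0.7310 = 24.49 h

24.5 h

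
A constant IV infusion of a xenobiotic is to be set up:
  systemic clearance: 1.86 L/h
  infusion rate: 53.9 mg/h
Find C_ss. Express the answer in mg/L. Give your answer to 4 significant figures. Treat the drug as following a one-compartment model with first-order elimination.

At steady state Css = R₀ / CL = 53.9 / 1.860 = 28.98 mg/L

28.98 mg/L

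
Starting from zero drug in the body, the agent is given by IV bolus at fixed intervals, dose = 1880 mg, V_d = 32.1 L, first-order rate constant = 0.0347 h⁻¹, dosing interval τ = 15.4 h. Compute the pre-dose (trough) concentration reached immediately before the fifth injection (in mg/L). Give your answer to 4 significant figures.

73.13 mg/L

C₀ per dose = Dose / Vd = 1880 / 32.1 = 58.57 mg/L
Fraction remaining after one interval: r = e^(−kτ) = e^(−0.03470 × 15.4) = 0.5860
Before dose 5, 4 doses have been given (aged 1τ, 2τ, 3τ, 4τ).
C_trough = C₀ × (r + r² + … + r^4) = C₀ × r(1−r^4)/(1−r)
        = 58.57 × 0.5860 × (1 − 0.1179) / (1 − 0.5860) = 73.13 mg/L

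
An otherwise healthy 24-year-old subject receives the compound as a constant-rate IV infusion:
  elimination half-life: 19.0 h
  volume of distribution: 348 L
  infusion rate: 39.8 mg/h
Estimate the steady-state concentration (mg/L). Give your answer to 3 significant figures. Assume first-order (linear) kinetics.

3.13 mg/L

k = ln2 / t½ = 0.693147 / 19.0 = 0.03648 h⁻¹
CL = k × Vd = 0.03648 × 348 = 12.70 L/h
At steady state Css = R₀ / CL = 39.8 / 12.70 = 3.134 mg/L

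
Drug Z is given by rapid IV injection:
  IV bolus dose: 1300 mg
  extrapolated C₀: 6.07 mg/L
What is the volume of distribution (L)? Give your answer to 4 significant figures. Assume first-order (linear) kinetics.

Vd = Dose / C₀ = 1300 / 6.07 = 214.2 L

214.2 L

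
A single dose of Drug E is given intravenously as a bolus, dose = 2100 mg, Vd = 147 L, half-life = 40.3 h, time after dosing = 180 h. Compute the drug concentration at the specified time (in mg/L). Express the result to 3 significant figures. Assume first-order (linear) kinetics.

C₀ = Dose / Vd = 2100 / 147 = 14.29 mg/L
k = ln2 / t½ = 0.693147 / 40.3 = 0.01720 h⁻¹
C = C₀ · e^(−k·t) = 14.29 × e^(−0.01720 × 180)
  = 14.29 × 0.04523 = 0.6463 mg/L

0.646 mg/L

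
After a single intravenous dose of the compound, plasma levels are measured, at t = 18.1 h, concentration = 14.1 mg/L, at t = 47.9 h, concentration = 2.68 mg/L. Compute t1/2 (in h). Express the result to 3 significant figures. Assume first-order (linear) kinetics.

12.4 h

k = ln(C₁/C₂) / (t₂ − t₁) = ln(14.1/2.68) / (47.9 − 18.1)
  = 1.660 / 29.80 = 0.05570 h⁻¹
t½ = ln2 / k = 0.693147 / 0.05570 = 12.44 h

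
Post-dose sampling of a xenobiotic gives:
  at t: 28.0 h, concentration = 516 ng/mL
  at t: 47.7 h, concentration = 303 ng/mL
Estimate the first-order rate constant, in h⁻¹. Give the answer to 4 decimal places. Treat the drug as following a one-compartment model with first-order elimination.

k = ln(C₁/C₂) / (t₂ − t₁) = ln(516/303) / (47.7 − 28.0)
  = 0.5324 / 19.70 = 0.02703 h⁻¹

0.0270 h⁻¹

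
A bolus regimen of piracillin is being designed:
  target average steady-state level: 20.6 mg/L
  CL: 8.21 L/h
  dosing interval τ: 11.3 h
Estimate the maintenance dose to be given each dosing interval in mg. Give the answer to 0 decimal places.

At steady state, Dose/τ = Css × CL.
Dose = Css × CL × τ = 20.6 × 8.210 × 11.3 = 1911 mg

1911 mg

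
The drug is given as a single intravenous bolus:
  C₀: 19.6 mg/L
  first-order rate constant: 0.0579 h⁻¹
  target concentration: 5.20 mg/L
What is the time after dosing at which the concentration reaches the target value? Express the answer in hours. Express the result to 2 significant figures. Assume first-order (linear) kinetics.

23 h

t = ln(C₀ / C) / k = ln(19.60 / 5.20) / 0.05790
  = ln(3.769) / 0.05790 = 1.327 / 0.05790 = 22.92 h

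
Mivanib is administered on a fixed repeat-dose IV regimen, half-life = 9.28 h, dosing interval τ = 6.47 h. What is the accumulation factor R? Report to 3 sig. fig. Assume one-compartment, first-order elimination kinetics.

2.61

k = ln2 / t½ = 0.693147 / 9.28 = 0.07469 h⁻¹
e^(−kτ) = e^(−0.07469 × 6.47) = 0.6168
Accumulation ratio R = 1 / (1 − e^(−kτ)) = 1 / (1 − 0.6168) = 2.610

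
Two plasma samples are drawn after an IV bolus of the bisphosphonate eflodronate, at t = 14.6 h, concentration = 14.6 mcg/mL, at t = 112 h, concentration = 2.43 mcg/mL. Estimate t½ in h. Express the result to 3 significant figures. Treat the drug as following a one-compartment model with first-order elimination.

37.7 h

k = ln(C₁/C₂) / (t₂ − t₁) = ln(14.6/2.43) / (112 − 14.6)
  = 1.793 / 97.40 = 0.01841 h⁻¹
t½ = ln2 / k = 0.693147 / 0.01841 = 37.65 h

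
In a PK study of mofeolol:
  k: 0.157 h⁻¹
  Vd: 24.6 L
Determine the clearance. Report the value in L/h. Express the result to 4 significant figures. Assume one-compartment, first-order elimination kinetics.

CL = k × Vd = 0.157 × 24.6 = 3.862 L/h

3.862 L/h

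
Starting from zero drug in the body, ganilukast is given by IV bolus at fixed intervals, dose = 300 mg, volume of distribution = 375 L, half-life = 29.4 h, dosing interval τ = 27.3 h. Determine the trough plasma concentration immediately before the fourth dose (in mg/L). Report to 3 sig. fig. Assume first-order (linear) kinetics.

C₀ per dose = Dose / Vd = 300 / 375 = 0.8000 mg/L
k = ln2 / t½ = 0.693147 / 29.4 = 0.02358 h⁻¹
Fraction remaining after one interval: r = e^(−kτ) = e^(−0.02358 × 27.3) = 0.5253
Before dose 4, 3 doses have been given (aged 1τ, 2τ, 3τ).
C_trough = C₀ × (r + r² + … + r^3) = C₀ × r(1−r^3)/(1−r)
        = 0.8000 × 0.5253 × (1 − 0.1450) / (1 − 0.5253) = 0.7569 mg/L

0.757 mg/L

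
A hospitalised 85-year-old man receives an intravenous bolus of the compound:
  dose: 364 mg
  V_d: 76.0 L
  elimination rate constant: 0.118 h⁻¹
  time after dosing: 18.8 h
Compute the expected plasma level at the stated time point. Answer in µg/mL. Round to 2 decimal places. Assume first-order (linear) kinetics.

C₀ = Dose / Vd = 364.0 / 76.0 = 4.789 mg/L
C = C₀ · e^(−k·t) = 4.789 × e^(−0.1180 × 18.8)
  = 4.789 × 0.1088 = 0.5210 mg/L
(0.5210 mg/L = 0.5210 µg/mL)

0.52 µg/mL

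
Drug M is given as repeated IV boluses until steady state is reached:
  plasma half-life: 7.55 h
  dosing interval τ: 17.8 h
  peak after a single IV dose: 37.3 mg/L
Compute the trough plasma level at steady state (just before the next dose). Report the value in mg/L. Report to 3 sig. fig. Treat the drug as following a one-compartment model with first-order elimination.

9.04 mg/L

k = ln2 / t½ = 0.693147 / 7.55 = 0.09181 h⁻¹
e^(−kτ) = e^(−0.09181 × 17.8) = 0.1951
Accumulation ratio R = 1 / (1 − e^(−kτ)) = 1 / (1 − 0.1951) = 1.242
Steady-state trough = C₀ × R × e^(−kτ) = 37.3 × 1.242 × 0.1951 = 9.038 mg/L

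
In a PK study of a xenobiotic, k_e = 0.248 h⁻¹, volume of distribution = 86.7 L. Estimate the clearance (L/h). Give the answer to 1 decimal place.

CL = k × Vd = 0.248 × 86.7 = 21.50 L/h

21.5 L/h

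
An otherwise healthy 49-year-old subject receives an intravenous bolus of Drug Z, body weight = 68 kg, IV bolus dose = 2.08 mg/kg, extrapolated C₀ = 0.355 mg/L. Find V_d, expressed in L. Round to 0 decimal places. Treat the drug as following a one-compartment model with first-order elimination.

398 L

Dose = 2.08 × 68 = 141.4 mg
Vd = Dose / C₀ = 141.4 / 0.355 = 398.3 L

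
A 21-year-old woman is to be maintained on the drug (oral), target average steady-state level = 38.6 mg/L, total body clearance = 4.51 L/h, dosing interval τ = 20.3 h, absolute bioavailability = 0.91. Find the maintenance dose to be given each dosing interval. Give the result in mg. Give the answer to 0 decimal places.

At steady state, F × (Dose/τ) = Css × CL.
Dose = Css × CL × τ / F = 38.6 × 4.510 × 20.3 / 0.91 = 3883 mg

3883 mg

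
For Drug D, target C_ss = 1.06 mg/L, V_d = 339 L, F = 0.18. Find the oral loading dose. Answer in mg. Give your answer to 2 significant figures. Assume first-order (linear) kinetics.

2000 mg

LD = Css × Vd / F = 1.06 × 339 / 0.18 = 1996 mg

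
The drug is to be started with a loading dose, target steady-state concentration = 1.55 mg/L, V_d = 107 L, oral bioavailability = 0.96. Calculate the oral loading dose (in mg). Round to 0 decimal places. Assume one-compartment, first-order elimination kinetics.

LD = Css × Vd / F = 1.55 × 107 / 0.96 = 172.8 mg

173 mg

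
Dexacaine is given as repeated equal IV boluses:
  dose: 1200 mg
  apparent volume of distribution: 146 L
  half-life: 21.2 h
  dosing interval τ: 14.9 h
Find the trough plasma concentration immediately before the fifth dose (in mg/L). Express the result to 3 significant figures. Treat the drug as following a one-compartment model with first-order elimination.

C₀ per dose = Dose / Vd = 1200 / 146 = 8.219 mg/L
k = ln2 / t½ = 0.693147 / 21.2 = 0.03270 h⁻¹
Fraction remaining after one interval: r = e^(−kτ) = e^(−0.03270 × 14.9) = 0.6143
Before dose 5, 4 doses have been given (aged 1τ, 2τ, 3τ, 4τ).
C_trough = C₀ × (r + r² + … + r^4) = C₀ × r(1−r^4)/(1−r)
        = 8.219 × 0.6143 × (1 − 0.1424) / (1 − 0.6143) = 11.23 mg/L

11.2 mg/L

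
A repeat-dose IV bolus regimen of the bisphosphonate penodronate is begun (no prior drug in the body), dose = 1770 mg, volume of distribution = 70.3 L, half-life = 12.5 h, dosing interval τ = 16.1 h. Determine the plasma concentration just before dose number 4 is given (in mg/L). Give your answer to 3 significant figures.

16.3 mg/L

C₀ per dose = Dose / Vd = 1770 / 70.3 = 25.18 mg/L
k = ln2 / t½ = 0.693147 / 12.5 = 0.05545 h⁻¹
Fraction remaining after one interval: r = e^(−kτ) = e^(−0.05545 × 16.1) = 0.4095
Before dose 4, 3 doses have been given (aged 1τ, 2τ, 3τ).
C_trough = C₀ × (r + r² + … + r^3) = C₀ × r(1−r^3)/(1−r)
        = 25.18 × 0.4095 × (1 − 0.06867) / (1 − 0.4095) = 16.26 mg/L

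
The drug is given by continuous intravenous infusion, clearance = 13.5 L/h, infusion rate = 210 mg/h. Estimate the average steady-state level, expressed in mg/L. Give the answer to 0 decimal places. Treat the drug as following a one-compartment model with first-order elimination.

At steady state Css = R₀ / CL = 210 / 13.50 = 15.56 mg/L

16 mg/L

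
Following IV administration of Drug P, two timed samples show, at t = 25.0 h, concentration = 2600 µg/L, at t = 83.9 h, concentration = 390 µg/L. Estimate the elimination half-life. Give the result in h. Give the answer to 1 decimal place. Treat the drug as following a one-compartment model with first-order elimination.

21.5 h

k = ln(C₁/C₂) / (t₂ − t₁) = ln(2600/390) / (83.9 − 25.0)
  = 1.897 / 58.90 = 0.03221 h⁻¹
t½ = ln2 / k = 0.693147 / 0.03221 = 21.52 h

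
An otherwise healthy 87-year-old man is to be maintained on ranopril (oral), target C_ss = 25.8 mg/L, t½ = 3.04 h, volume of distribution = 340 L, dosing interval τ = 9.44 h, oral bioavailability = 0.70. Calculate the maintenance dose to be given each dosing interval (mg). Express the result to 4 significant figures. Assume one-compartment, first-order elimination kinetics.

26970 mg

k = ln2 / t½ = 0.693147 / 3.04 = 0.2280 h⁻¹
CL = k × Vd = 0.2280 × 340 = 77.52 L/h
At steady state, F × (Dose/τ) = Css × CL.
Dose = Css × CL × τ / F = 25.8 × 77.52 × 9.44 / 0.70 = 26970 mg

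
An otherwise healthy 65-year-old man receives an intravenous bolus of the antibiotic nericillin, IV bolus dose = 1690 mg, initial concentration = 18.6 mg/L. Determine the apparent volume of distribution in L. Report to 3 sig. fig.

Vd = Dose / C₀ = 1690 / 18.6 = 90.86 L

90.9 L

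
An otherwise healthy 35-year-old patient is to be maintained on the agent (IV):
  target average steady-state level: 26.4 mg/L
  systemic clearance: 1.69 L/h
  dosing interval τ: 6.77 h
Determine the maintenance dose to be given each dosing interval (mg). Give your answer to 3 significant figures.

302 mg

At steady state, Dose/τ = Css × CL.
Dose = Css × CL × τ = 26.4 × 1.690 × 6.77 = 302.1 mg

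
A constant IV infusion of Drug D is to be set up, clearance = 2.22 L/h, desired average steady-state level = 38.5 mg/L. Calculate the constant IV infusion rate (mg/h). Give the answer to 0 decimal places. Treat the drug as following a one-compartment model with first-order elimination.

85 mg/h

At steady state, infusion rate R₀ = Css × CL = 38.5 × 2.220 = 85.47 mg/h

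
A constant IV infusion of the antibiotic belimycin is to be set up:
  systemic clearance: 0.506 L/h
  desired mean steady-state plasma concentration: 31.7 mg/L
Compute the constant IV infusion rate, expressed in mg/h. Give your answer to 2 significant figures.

At steady state, infusion rate R₀ = Css × CL = 31.7 × 0.5060 = 16.04 mg/h

16 mg/h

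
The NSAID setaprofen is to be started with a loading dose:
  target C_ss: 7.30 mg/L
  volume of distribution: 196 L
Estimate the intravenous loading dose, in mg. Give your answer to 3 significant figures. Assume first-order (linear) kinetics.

1430 mg

LD = Css × Vd = 7.30 × 196 = 1431 mg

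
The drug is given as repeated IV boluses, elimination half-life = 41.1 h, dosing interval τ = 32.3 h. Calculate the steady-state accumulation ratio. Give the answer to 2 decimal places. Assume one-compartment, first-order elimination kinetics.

k = ln2 / t½ = 0.693147 / 41.1 = 0.01686 h⁻¹
e^(−kτ) = e^(−0.01686 × 32.3) = 0.5801
Accumulation ratio R = 1 / (1 − e^(−kτ)) = 1 / (1 − 0.5801) = 2.382

2.38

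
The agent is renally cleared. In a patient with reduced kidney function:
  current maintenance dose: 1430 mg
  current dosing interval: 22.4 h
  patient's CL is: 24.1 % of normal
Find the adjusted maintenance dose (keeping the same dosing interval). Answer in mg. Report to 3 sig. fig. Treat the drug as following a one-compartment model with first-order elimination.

345 mg

To keep the same average steady-state level, dosing rate must scale with clearance.
CL ratio = 24.1 / 100 = 0.2410
New dose (same interval) = 1430 × 0.2410 = 344.6 mg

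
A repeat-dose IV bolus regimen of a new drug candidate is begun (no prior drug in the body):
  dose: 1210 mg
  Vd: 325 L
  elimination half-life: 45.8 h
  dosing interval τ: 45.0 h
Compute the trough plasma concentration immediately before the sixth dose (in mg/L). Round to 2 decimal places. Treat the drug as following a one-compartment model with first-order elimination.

3.69 mg/L

C₀ per dose = Dose / Vd = 1210 / 325 = 3.723 mg/L
k = ln2 / t½ = 0.693147 / 45.8 = 0.01513 h⁻¹
Fraction remaining after one interval: r = e^(−kτ) = e^(−0.01513 × 45.0) = 0.5062
Before dose 6, 5 doses have been given (aged 1τ, 2τ, 3τ, 4τ, 5τ).
C_trough = C₀ × (r + r² + … + r^5) = C₀ × r(1−r^5)/(1−r)
        = 3.723 × 0.5062 × (1 − 0.03324) / (1 − 0.5062) = 3.690 mg/L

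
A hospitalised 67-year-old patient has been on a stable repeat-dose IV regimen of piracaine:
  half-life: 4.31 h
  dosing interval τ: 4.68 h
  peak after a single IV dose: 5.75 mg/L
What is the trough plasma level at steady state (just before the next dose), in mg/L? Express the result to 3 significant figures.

k = ln2 / t½ = 0.693147 / 4.31 = 0.1608 h⁻¹
e^(−kτ) = e^(−0.1608 × 4.68) = 0.4712
Accumulation ratio R = 1 / (1 − e^(−kτ)) = 1 / (1 − 0.4712) = 1.891
Steady-state trough = C₀ × R × e^(−kτ) = 5.75 × 1.891 × 0.4712 = 5.123 mg/L

5.12 mg/L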